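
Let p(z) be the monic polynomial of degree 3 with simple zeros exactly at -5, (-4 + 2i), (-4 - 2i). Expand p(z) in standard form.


The polynomial is p(z) = ∏_{α ∈ S} (z − α), where S = {-5, (-4 + 2i), (-4 - 2i)}.
Expanding the product yields: p(z) = z^3 + 13·z^2 + 60·z + 100.
Note conjugate pairs combine to real quadratics: (z − (-4+2i))(z − (-4−2i)) = z² + 8z + 20.
The resulting polynomial has degree 3 and real coefficients as required.

p(z) = z^3 + 13·z^2 + 60·z + 100.


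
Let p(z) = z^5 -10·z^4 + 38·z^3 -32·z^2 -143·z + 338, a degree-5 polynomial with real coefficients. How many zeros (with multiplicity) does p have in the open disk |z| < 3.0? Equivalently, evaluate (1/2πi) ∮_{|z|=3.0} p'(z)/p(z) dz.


The zeros of p are: (3 + 2i), (3 - 2i), -2, (3 + 2i), (3 - 2i).
Their magnitudes are: 3.606, 3.606, 2, 3.606, 3.606.
Zeros with |z| < R = 3.0: -2.
Count = 1.
By the argument principle, (1/2πi) ∮_{|z|=R} p'(z)/p(z) dz equals exactly this count.

Number of zeros inside |z| < 3.0: 1.


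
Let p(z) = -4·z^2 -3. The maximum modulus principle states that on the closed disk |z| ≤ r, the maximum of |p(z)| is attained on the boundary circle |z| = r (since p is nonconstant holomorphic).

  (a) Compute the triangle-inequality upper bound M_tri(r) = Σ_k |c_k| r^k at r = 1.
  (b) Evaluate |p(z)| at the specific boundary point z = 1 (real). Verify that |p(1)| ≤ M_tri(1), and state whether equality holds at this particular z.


Coefficients: c_0 = -3, c_1 = 0, c_2 = -4. Radius r = 1.
Part (a). Triangle bound: M_tri(r) = Σ_k |c_k| r^k
  = |-3|·1^0 + |0|·1^1 + |-4|·1^2
  = 3 + 0 + 4 = 7.
This bounds M(r) := max_{|z|=r} |p(z)| from above; equality holds iff all terms c_k z^k can be made to align in phase at a single z on |z|=r.
Part (b). At z = 1 (real, on the circle |z| = r):
  p(1) = (-3)·1^0 + (0)·1^1 + (-4)·1^2 = -7.
  |p(1)| = 7.
Since all nonzero coefficients share the same sign, |p(1)| = 7 = M_tri(1); the triangle bound is attained at z = 1, so in fact M(r) = 7.

M_tri(1) = 7; |p(1)| = 7; equality at z=1: yes.


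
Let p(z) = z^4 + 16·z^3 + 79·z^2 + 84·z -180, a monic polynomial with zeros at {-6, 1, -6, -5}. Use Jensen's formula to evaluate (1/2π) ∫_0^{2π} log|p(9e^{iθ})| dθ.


Zeros: -6, -6, -5, 1; r = 9.
Inside |z| < r: -6, -6, -5, 1. Outside (|z| ≥ r): ∅.
p(0) = -180, so log|p(0)| = log(180) = 5.1930.
Apply Jensen: I(r) = log|p(0)| + Σ_k log(r/|z_k|), summed over zeros inside |z| < r.
  log(r/|z_k|) for z_k = -6: log(9/6) = 0.4055
  log(r/|z_k|) for z_k = 1: log(9/1) = 2.1972
  log(r/|z_k|) for z_k = -6: log(9/6) = 0.4055
  log(r/|z_k|) for z_k = -5: log(9/5) = 0.5878
Sum over inside zeros: 3.5959.
I(r) = log|p(0)| + (inside sum) = 5.1930 + 3.5959 = 8.7889.
Closed form (all zeros inside, monic): I(r) = n·log(r) = 4·log(9) = 8.7889. ✓

I(r) ≈ 8.7889.


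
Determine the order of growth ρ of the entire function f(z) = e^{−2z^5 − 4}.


|e^{−2z^5 − 4}| = e^{Re(-2·z^5) + -4} ≤ e^{2|z|^5 + -4} = e^{2r^5 + -4} on |z| = r, so ρ ≤ 5. Choosing z on |z|=r so that -2·z^5 is real positive (always possible by picking arg z appropriately) gives |f(z)| = e^{2r^5 + -4}, matching the bound. The additive constant -4 does not affect log log M(r) ~ 5·log r. Hence ρ = 5.
Therefore ρ = 5.

Order ρ = 5.


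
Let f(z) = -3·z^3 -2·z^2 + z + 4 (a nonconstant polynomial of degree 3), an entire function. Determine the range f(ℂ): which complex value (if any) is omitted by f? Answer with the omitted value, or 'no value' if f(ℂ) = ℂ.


Little Picard bounds the complement of f(ℂ) to at most one point.
For every w ∈ ℂ, the equation p(z) − w = 0 is a nonconstant polynomial in z and hence has at least one root by the fundamental theorem of algebra. So p is surjective onto ℂ, omitting no value.

Omitted value: no value.


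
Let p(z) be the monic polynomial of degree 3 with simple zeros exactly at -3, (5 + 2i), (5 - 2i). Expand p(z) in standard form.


The polynomial is p(z) = ∏_{α ∈ S} (z − α), where S = {-3, (5 + 2i), (5 - 2i)}.
Expanding the product yields: p(z) = z^3 -7·z^2 -z + 87.
Note conjugate pairs combine to real quadratics: (z − (5+2i))(z − (5−2i)) = z² − 10z + 29.
The resulting polynomial has degree 3 and real coefficients as required.

p(z) = z^3 -7·z^2 -z + 87.


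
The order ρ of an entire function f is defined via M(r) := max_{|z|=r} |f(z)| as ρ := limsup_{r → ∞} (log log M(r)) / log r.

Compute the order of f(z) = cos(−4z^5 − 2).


Write cos(w) = (e^{iw} ± e^{−iw})/(2 or 2i), so |cos(w)| ≤ e^{|w|}. With w = −4z^5 − 2, |w| ≤ 4r^5 + 2 on |z|=r, giving M(r) ≤ e^{4r^5 + 2} and ρ ≤ 5. For the lower bound, choose z on |z|=r with -4z^5 purely imaginary of modulus 4r^5; then |cos(−4z^5 − 2)| grows like e^{4r^5}/2, so ρ ≥ 5. Hence ρ = 5.
Therefore ρ = 5.

Order ρ = 5.


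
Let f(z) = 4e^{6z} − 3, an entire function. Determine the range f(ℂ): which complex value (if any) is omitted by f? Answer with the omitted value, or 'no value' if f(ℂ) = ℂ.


Little Picard bounds the complement of f(ℂ) to at most one point.
e^{6z} is never zero on ℂ, so 4·e^{6z} takes every value in ℂ ∖ {0}. Adding -3 shifts the range to ℂ ∖ {-3}. Thus f omits exactly the value -3.

Omitted value: -3.


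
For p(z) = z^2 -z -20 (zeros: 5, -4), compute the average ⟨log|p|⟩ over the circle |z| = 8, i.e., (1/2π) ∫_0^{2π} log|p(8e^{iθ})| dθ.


Zeros: -4, 5; r = 8.
Inside |z| < r: -4, 5. Outside (|z| ≥ r): ∅.
p(0) = -20, so log|p(0)| = log(20) = 2.9957.
Apply Jensen: I(r) = log|p(0)| + Σ_k log(r/|z_k|), summed over zeros inside |z| < r.
  log(r/|z_k|) for z_k = 5: log(8/5) = 0.4700
  log(r/|z_k|) for z_k = -4: log(8/4) = 0.6931
Sum over inside zeros: 1.1632.
I(r) = log|p(0)| + (inside sum) = 2.9957 + 1.1632 = 4.1589.
Closed form (all zeros inside, monic): I(r) = n·log(r) = 2·log(8) = 4.1589. ✓

I(r) ≈ 4.1589.


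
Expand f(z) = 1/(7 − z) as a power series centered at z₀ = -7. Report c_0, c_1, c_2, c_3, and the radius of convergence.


Let w = z − z₀, so z = z₀ + w.
Then 7 − z = 7 − (z₀ + w) = (7 − z₀) − w = 14 − w.
f(z) = 1/(14 − w) = (1/(14)) · 1/(1 − w/(14)) = Σ_{n≥0} w^n / (14)^(n+1).
So c_n = 1/(14)^(n+1):
  c_0 = 1/(14)^1 = 1/14.
  c_1 = 1/(14)^2 = 1/196.
  c_2 = 1/(14)^3 = 1/2744.
  c_3 = 1/(14)^4 = 1/38416.
The series is valid for |w/d| < 1, i.e. |z − z₀| < |d|.
Radius of convergence: R = |7 − z₀| = |14| = 14 (distance from z₀ to the singularity z = 7).

c_0 = 1/14, c_1 = 1/196, c_2 = 1/2744, c_3 = 1/38416; R = 14.


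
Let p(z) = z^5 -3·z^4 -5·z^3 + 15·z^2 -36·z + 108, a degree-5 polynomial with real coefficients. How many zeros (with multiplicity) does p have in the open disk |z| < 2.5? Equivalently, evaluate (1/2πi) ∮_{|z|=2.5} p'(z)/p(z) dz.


The zeros of p are: 3, (0 + 2i), (0 - 2i), 3, -3.
Their magnitudes are: 3, 2, 2, 3, 3.
Zeros with |z| < R = 2.5: (0 + 2i), (0 - 2i).
Count = 2.
By the argument principle, (1/2πi) ∮_{|z|=R} p'(z)/p(z) dz equals exactly this count.

Number of zeros inside |z| < 2.5: 2.


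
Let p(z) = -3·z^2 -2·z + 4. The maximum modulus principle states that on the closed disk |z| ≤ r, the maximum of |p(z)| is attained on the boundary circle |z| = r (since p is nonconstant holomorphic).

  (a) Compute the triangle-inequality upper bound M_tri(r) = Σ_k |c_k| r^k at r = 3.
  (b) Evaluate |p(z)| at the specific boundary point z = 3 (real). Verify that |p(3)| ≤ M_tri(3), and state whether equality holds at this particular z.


Coefficients: c_0 = 4, c_1 = -2, c_2 = -3. Radius r = 3.
Part (a). Triangle bound: M_tri(r) = Σ_k |c_k| r^k
  = |4|·3^0 + |-2|·3^1 + |-3|·3^2
  = 4 + 6 + 27 = 37.
This bounds M(r) := max_{|z|=r} |p(z)| from above; equality holds iff all terms c_k z^k can be made to align in phase at a single z on |z|=r.
Part (b). At z = 3 (real, on the circle |z| = r):
  p(3) = (4)·3^0 + (-2)·3^1 + (-3)·3^2 = -29.
  |p(3)| = 29.
Check: |p(3)| = 29 ≤ 37 = M_tri(3). ✓ Equality does not hold at z = 3 (the coefficients have mixed signs, so the terms do not all align in phase there).

M_tri(3) = 37; |p(3)| = 29; equality at z=3: no.


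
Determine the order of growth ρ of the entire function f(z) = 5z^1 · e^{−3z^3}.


M(r) = max_{|z|=r} |5|·|z|^1·|e^{−3z^3}| = 5·r^1 · e^{3r^3} (the factors attain their maxima compatibly on |z|=r). Then log M(r) = log 5 + 1·log r + 3r^3, dominated by the last term, so log log M(r) ~ 3·log r. The polynomial factor 5z^1 contributes only a log r term and does not affect the order. ρ = 3.
Therefore ρ = 3.

Order ρ = 3.


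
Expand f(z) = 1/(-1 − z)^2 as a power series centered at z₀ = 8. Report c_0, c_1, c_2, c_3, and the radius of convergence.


Let w = z − z₀, so z = z₀ + w.
Then -1 − z = -1 − (z₀ + w) = (-1 − z₀) − w = -9 − w.
f(z) = 1/(-9 − w)^2 = (1/(-9)^2) · (1 − w/(-9))^{−2}.
By the binomial series (1−u)^{−2} = Σ_{n≥0} C(n+1, 1) u^n for |u|<1, with u = w/(-9):
  c_n = C(n+1, 1) / (-9)^(n+2).
  c_0 = 1/(-9)^2 = 1/81.
  c_1 = 2/(-9)^3 = -2/729.
  c_2 = 3/(-9)^4 = 1/2187.
  c_3 = 4/(-9)^5 = -4/59049.
The series is valid for |w/d| < 1, i.e. |z − z₀| < |d|.
Radius of convergence: R = |-1 − z₀| = |-9| = 9 (distance from z₀ to the singularity z = -1).

c_0 = 1/81, c_1 = -2/729, c_2 = 1/2187, c_3 = -4/59049; R = 9.


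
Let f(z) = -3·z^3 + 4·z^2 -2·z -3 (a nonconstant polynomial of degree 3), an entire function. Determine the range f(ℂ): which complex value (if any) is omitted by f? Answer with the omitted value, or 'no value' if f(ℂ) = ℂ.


Little Picard bounds the complement of f(ℂ) to at most one point.
For every w ∈ ℂ, the equation p(z) − w = 0 is a nonconstant polynomial in z and hence has at least one root by the fundamental theorem of algebra. So p is surjective onto ℂ, omitting no value.

Omitted value: no value.


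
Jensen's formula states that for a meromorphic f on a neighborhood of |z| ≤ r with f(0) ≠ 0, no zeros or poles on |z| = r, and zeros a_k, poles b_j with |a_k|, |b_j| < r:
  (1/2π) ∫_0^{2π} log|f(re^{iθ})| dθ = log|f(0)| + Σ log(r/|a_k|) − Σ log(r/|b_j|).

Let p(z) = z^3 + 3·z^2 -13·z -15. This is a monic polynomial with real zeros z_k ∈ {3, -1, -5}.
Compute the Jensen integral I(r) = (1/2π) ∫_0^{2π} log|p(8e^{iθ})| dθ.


Zeros: -5, -1, 3; r = 8.
Inside |z| < r: -5, -1, 3. Outside (|z| ≥ r): ∅.
p(0) = -15, so log|p(0)| = log(15) = 2.7081.
Apply Jensen: I(r) = log|p(0)| + Σ_k log(r/|z_k|), summed over zeros inside |z| < r.
  log(r/|z_k|) for z_k = 3: log(8/3) = 0.9808
  log(r/|z_k|) for z_k = -1: log(8/1) = 2.0794
  log(r/|z_k|) for z_k = -5: log(8/5) = 0.4700
Sum over inside zeros: 3.5303.
I(r) = log|p(0)| + (inside sum) = 2.7081 + 3.5303 = 6.2383.
Closed form (all zeros inside, monic): I(r) = n·log(r) = 3·log(8) = 6.2383. ✓

I(r) ≈ 6.2383.


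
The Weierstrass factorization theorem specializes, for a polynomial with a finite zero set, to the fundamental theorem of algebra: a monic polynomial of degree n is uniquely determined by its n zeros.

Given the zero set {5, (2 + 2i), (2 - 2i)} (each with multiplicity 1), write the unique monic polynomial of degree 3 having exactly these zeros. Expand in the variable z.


The polynomial is p(z) = ∏_{α ∈ S} (z − α), where S = {5, (2 + 2i), (2 - 2i)}.
Expanding the product yields: p(z) = z^3 -9·z^2 + 28·z -40.
Note conjugate pairs combine to real quadratics: (z − (2+2i))(z − (2−2i)) = z² − 4z + 8.
The resulting polynomial has degree 3 and real coefficients as required.

p(z) = z^3 -9·z^2 + 28·z -40.


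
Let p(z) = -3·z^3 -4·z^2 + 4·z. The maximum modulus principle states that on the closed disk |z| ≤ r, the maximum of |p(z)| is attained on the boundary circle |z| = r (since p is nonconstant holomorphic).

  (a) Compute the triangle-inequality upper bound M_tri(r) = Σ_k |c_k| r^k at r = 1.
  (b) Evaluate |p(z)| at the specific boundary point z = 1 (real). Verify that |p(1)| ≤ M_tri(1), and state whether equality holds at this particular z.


Coefficients: c_0 = 0, c_1 = 4, c_2 = -4, c_3 = -3. Radius r = 1.
Part (a). Triangle bound: M_tri(r) = Σ_k |c_k| r^k
  = |0|·1^0 + |4|·1^1 + |-4|·1^2 + |-3|·1^3
  = 0 + 4 + 4 + 3 = 11.
This bounds M(r) := max_{|z|=r} |p(z)| from above; equality holds iff all terms c_k z^k can be made to align in phase at a single z on |z|=r.
Part (b). At z = 1 (real, on the circle |z| = r):
  p(1) = (0)·1^0 + (4)·1^1 + (-4)·1^2 + (-3)·1^3 = -3.
  |p(1)| = 3.
Check: |p(1)| = 3 ≤ 11 = M_tri(1). ✓ Equality does not hold at z = 1 (the coefficients have mixed signs, so the terms do not all align in phase there).

M_tri(1) = 11; |p(1)| = 3; equality at z=1: no.


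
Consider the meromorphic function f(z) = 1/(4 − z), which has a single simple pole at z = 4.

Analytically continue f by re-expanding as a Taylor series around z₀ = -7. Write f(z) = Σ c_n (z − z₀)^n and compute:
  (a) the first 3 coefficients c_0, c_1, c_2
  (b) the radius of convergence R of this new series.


Let w = z − z₀, so z = z₀ + w.
Then 4 − z = 4 − (z₀ + w) = (4 − z₀) − w = 11 − w.
f(z) = 1/(11 − w) = (1/(11)) · 1/(1 − w/(11)) = Σ_{n≥0} w^n / (11)^(n+1).
So c_n = 1/(11)^(n+1):
  c_0 = 1/(11)^1 = 1/11.
  c_1 = 1/(11)^2 = 1/121.
  c_2 = 1/(11)^3 = 1/1331.
The series is valid for |w/d| < 1, i.e. |z − z₀| < |d|.
Radius of convergence: R = |4 − z₀| = |11| = 11 (distance from z₀ to the singularity z = 4).

c_0 = 1/11, c_1 = 1/121, c_2 = 1/1331; R = 11.


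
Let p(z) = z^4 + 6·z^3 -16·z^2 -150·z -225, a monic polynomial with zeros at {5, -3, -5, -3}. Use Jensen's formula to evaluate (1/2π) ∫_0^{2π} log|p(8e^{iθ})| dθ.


Zeros: -5, -3, -3, 5; r = 8.
Inside |z| < r: -5, -3, -3, 5. Outside (|z| ≥ r): ∅.
p(0) = -225, so log|p(0)| = log(225) = 5.4161.
Apply Jensen: I(r) = log|p(0)| + Σ_k log(r/|z_k|), summed over zeros inside |z| < r.
  log(r/|z_k|) for z_k = 5: log(8/5) = 0.4700
  log(r/|z_k|) for z_k = -3: log(8/3) = 0.9808
  log(r/|z_k|) for z_k = -5: log(8/5) = 0.4700
  log(r/|z_k|) for z_k = -3: log(8/3) = 0.9808
Sum over inside zeros: 2.9017.
I(r) = log|p(0)| + (inside sum) = 5.4161 + 2.9017 = 8.3178.
Closed form (all zeros inside, monic): I(r) = n·log(r) = 4·log(8) = 8.3178. ✓

I(r) ≈ 8.3178.


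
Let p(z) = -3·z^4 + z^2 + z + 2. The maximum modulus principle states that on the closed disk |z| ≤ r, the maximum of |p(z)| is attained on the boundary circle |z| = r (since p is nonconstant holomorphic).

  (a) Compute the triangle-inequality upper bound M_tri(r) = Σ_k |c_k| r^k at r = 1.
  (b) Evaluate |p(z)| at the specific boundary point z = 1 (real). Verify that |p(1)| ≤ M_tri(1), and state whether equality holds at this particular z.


Coefficients: c_0 = 2, c_1 = 1, c_2 = 1, c_3 = 0, c_4 = -3. Radius r = 1.
Part (a). Triangle bound: M_tri(r) = Σ_k |c_k| r^k
  = |2|·1^0 + |1|·1^1 + |1|·1^2 + |0|·1^3 + |-3|·1^4
  = 2 + 1 + 1 + 0 + 3 = 7.
This bounds M(r) := max_{|z|=r} |p(z)| from above; equality holds iff all terms c_k z^k can be made to align in phase at a single z on |z|=r.
Part (b). At z = 1 (real, on the circle |z| = r):
  p(1) = (2)·1^0 + (1)·1^1 + (1)·1^2 + (0)·1^3 + (-3)·1^4 = 1.
  |p(1)| = 1.
Check: |p(1)| = 1 ≤ 7 = M_tri(1). ✓ Equality does not hold at z = 1 (the coefficients have mixed signs, so the terms do not all align in phase there).

M_tri(1) = 7; |p(1)| = 1; equality at z=1: no.


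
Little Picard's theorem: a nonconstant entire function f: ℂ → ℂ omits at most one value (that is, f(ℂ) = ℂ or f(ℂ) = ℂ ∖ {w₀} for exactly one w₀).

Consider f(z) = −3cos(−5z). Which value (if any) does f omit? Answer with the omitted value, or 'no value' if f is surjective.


Little Picard bounds the complement of f(ℂ) to at most one point.
cos is entire and surjective onto ℂ: for every w ∈ ℂ, cos(ζ) = w has a solution ζ ∈ ℂ (e.g., via the complex inverse arccos). With ζ = −5z this gives z = ζ/(-5). Then -3·cos(−5z) takes every value in -3·ℂ = ℂ, and adding 0 is a bijection of ℂ. So f is surjective and omits no value. (Note: only on the real line is cos bounded by [−1, 1].)

Omitted value: no value.


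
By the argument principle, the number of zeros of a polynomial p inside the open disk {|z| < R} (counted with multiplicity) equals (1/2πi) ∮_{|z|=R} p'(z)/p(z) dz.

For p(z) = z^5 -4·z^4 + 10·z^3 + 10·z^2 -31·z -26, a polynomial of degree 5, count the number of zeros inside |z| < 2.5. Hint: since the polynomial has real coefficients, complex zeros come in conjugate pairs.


The zeros of p are: 2, -1, (2 + 3i), (2 - 3i), -1.
Their magnitudes are: 2, 1, 3.606, 3.606, 1.
Zeros with |z| < R = 2.5: 2, -1, -1.
Count = 3.
By the argument principle, (1/2πi) ∮_{|z|=R} p'(z)/p(z) dz equals exactly this count.

Number of zeros inside |z| < 2.5: 3.


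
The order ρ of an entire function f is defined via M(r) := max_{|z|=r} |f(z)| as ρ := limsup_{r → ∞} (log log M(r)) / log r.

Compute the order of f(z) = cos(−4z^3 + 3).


Write cos(w) = (e^{iw} ± e^{−iw})/(2 or 2i), so |cos(w)| ≤ e^{|w|}. With w = −4z^3 + 3, |w| ≤ 4r^3 + 3 on |z|=r, giving M(r) ≤ e^{4r^3 + 3} and ρ ≤ 3. For the lower bound, choose z on |z|=r with -4z^3 purely imaginary of modulus 4r^3; then |cos(−4z^3 + 3)| grows like e^{4r^3}/2, so ρ ≥ 3. Hence ρ = 3.
Therefore ρ = 3.

Order ρ = 3.


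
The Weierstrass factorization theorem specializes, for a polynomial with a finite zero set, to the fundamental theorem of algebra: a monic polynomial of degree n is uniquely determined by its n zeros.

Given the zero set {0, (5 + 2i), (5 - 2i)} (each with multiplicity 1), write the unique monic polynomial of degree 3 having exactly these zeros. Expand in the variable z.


The polynomial is p(z) = ∏_{α ∈ S} (z − α), where S = {0, (5 + 2i), (5 - 2i)}.
Expanding the product yields: p(z) = z^3 -10·z^2 + 29·z.
Note conjugate pairs combine to real quadratics: (z − (5+2i))(z − (5−2i)) = z² − 10z + 29.
The resulting polynomial has degree 3 and real coefficients as required.

p(z) = z^3 -10·z^2 + 29·z.


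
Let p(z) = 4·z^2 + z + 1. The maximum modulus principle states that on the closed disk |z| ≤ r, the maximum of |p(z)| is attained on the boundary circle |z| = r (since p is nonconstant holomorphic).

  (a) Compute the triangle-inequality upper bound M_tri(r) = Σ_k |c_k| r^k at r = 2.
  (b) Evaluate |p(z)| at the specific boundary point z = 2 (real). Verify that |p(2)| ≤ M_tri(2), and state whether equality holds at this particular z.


Coefficients: c_0 = 1, c_1 = 1, c_2 = 4. Radius r = 2.
Part (a). Triangle bound: M_tri(r) = Σ_k |c_k| r^k
  = |1|·2^0 + |1|·2^1 + |4|·2^2
  = 1 + 2 + 16 = 19.
This bounds M(r) := max_{|z|=r} |p(z)| from above; equality holds iff all terms c_k z^k can be made to align in phase at a single z on |z|=r.
Part (b). At z = 2 (real, on the circle |z| = r):
  p(2) = (1)·2^0 + (1)·2^1 + (4)·2^2 = 19.
  |p(2)| = 19.
Since all nonzero coefficients share the same sign, |p(2)| = 19 = M_tri(2); the triangle bound is attained at z = 2, so in fact M(r) = 19.

M_tri(2) = 19; |p(2)| = 19; equality at z=2: yes.


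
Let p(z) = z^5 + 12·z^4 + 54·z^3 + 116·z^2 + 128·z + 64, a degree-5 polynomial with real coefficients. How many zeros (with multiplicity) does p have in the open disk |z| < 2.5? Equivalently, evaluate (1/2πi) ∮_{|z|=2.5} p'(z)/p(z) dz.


The zeros of p are: -4, (-1 + 1i), (-1 - 1i), -2, -4.
Their magnitudes are: 4, 1.414, 1.414, 2, 4.
Zeros with |z| < R = 2.5: (-1 + 1i), (-1 - 1i), -2.
Count = 3.
By the argument principle, (1/2πi) ∮_{|z|=R} p'(z)/p(z) dz equals exactly this count.

Number of zeros inside |z| < 2.5: 3.


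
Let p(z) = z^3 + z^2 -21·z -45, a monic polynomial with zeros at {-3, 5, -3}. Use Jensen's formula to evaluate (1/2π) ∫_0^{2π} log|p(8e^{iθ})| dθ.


Zeros: -3, -3, 5; r = 8.
Inside |z| < r: -3, -3, 5. Outside (|z| ≥ r): ∅.
p(0) = -45, so log|p(0)| = log(45) = 3.8067.
Apply Jensen: I(r) = log|p(0)| + Σ_k log(r/|z_k|), summed over zeros inside |z| < r.
  log(r/|z_k|) for z_k = -3: log(8/3) = 0.9808
  log(r/|z_k|) for z_k = 5: log(8/5) = 0.4700
  log(r/|z_k|) for z_k = -3: log(8/3) = 0.9808
Sum over inside zeros: 2.4317.
I(r) = log|p(0)| + (inside sum) = 3.8067 + 2.4317 = 6.2383.
Closed form (all zeros inside, monic): I(r) = n·log(r) = 3·log(8) = 6.2383. ✓

I(r) ≈ 6.2383.


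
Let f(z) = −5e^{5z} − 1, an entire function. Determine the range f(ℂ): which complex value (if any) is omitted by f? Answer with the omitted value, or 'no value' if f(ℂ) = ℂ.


Little Picard bounds the complement of f(ℂ) to at most one point.
e^{5z} is never zero on ℂ, so -5·e^{5z} takes every value in ℂ ∖ {0}. Adding -1 shifts the range to ℂ ∖ {-1}. Thus f omits exactly the value -1.

Omitted value: -1.


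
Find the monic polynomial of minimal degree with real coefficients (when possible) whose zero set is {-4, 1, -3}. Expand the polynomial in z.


The polynomial is p(z) = ∏_{α ∈ S} (z − α), where S = {-4, 1, -3}.
Expanding the product yields: p(z) = z^3 + 6·z^2 + 5·z -12.
The resulting polynomial has degree 3 and real coefficients as required.

p(z) = z^3 + 6·z^2 + 5·z -12.


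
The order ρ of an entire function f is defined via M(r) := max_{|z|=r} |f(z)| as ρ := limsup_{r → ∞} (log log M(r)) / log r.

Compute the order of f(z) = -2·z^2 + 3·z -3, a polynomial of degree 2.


|f(z)| ≤ Σ|c_k|·r^k = O(r^2) as r → ∞. Polynomial growth is O(e^{r^ε}) for every ε > 0 (since r^2/e^{r^ε} → 0), so ρ ≤ ε for all ε > 0, i.e. ρ = 0. Every nonconstant polynomial has order 0.
Therefore ρ = 0.

Order ρ = 0.


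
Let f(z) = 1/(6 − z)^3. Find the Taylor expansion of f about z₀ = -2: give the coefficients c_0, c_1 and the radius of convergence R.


Let w = z − z₀, so z = z₀ + w.
Then 6 − z = 6 − (z₀ + w) = (6 − z₀) − w = 8 − w.
f(z) = 1/(8 − w)^3 = (1/(8)^3) · (1 − w/(8))^{−3}.
By the binomial series (1−u)^{−3} = Σ_{n≥0} C(n+2, 2) u^n for |u|<1, with u = w/(8):
  c_n = C(n+2, 2) / (8)^(n+3).
  c_0 = 1/(8)^3 = 1/512.
  c_1 = 3/(8)^4 = 3/4096.
The series is valid for |w/d| < 1, i.e. |z − z₀| < |d|.
Radius of convergence: R = |6 − z₀| = |8| = 8 (distance from z₀ to the singularity z = 6).

c_0 = 1/512, c_1 = 3/4096; R = 8.


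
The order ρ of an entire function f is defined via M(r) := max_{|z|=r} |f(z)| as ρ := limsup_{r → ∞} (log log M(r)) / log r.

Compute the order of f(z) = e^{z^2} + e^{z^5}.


Each summand is entire of order 2 and 5 respectively (as in the single-exponential case). The order of a sum is at most the max of the orders, so ρ ≤ 5. For the lower bound: on |z|=r choose arg z so that 1z^5 is real positive; then |e^{1z^5}| = e^{1r^5} while |e^{1z^2}| ≤ e^{1r^2} = o(e^{1r^5}). So |f| ≥ e^{1r^5}(1 − o(1)) and ρ ≥ 5. Hence ρ = max(2, 5) = 5.
Therefore ρ = 5.

Order ρ = 5.


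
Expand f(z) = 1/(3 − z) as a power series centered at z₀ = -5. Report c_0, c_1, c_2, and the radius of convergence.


Let w = z − z₀, so z = z₀ + w.
Then 3 − z = 3 − (z₀ + w) = (3 − z₀) − w = 8 − w.
f(z) = 1/(8 − w) = (1/(8)) · 1/(1 − w/(8)) = Σ_{n≥0} w^n / (8)^(n+1).
So c_n = 1/(8)^(n+1):
  c_0 = 1/(8)^1 = 1/8.
  c_1 = 1/(8)^2 = 1/64.
  c_2 = 1/(8)^3 = 1/512.
The series is valid for |w/d| < 1, i.e. |z − z₀| < |d|.
Radius of convergence: R = |3 − z₀| = |8| = 8 (distance from z₀ to the singularity z = 3).

c_0 = 1/8, c_1 = 1/64, c_2 = 1/512; R = 8.


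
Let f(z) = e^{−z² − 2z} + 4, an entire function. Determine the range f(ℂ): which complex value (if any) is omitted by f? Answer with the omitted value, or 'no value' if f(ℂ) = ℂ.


Little Picard bounds the complement of f(ℂ) to at most one point.
The exponent g(z) = −z² − 2z is a nonconstant polynomial, hence surjective onto ℂ. So e^{g(z)} takes every value in {e^w : w ∈ ℂ} = ℂ ∖ {0}. Adding 4 shifts the range to ℂ ∖ {4}. f omits exactly 4.

Omitted value: 4.


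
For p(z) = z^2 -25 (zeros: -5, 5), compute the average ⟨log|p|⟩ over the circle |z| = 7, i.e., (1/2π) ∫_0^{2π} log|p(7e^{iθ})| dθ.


Zeros: -5, 5; r = 7.
Inside |z| < r: -5, 5. Outside (|z| ≥ r): ∅.
p(0) = -25, so log|p(0)| = log(25) = 3.2189.
Apply Jensen: I(r) = log|p(0)| + Σ_k log(r/|z_k|), summed over zeros inside |z| < r.
  log(r/|z_k|) for z_k = -5: log(7/5) = 0.3365
  log(r/|z_k|) for z_k = 5: log(7/5) = 0.3365
Sum over inside zeros: 0.6729.
I(r) = log|p(0)| + (inside sum) = 3.2189 + 0.6729 = 3.8918.
Closed form (all zeros inside, monic): I(r) = n·log(r) = 2·log(7) = 3.8918. ✓

I(r) ≈ 3.8918.


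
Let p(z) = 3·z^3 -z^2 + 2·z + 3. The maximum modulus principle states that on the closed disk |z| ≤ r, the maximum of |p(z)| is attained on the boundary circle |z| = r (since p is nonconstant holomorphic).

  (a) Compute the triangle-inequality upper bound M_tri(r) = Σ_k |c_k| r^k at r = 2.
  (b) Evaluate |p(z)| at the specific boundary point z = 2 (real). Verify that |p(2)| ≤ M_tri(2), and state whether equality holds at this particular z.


Coefficients: c_0 = 3, c_1 = 2, c_2 = -1, c_3 = 3. Radius r = 2.
Part (a). Triangle bound: M_tri(r) = Σ_k |c_k| r^k
  = |3|·2^0 + |2|·2^1 + |-1|·2^2 + |3|·2^3
  = 3 + 4 + 4 + 24 = 35.
This bounds M(r) := max_{|z|=r} |p(z)| from above; equality holds iff all terms c_k z^k can be made to align in phase at a single z on |z|=r.
Part (b). At z = 2 (real, on the circle |z| = r):
  p(2) = (3)·2^0 + (2)·2^1 + (-1)·2^2 + (3)·2^3 = 27.
  |p(2)| = 27.
Check: |p(2)| = 27 ≤ 35 = M_tri(2). ✓ Equality does not hold at z = 2 (the coefficients have mixed signs, so the terms do not all align in phase there).

M_tri(2) = 35; |p(2)| = 27; equality at z=2: no.


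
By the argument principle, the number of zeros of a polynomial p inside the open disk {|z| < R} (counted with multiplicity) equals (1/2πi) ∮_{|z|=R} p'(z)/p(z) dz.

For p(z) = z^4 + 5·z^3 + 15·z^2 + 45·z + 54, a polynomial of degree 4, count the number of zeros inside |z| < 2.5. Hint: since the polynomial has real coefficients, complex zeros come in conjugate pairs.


The zeros of p are: -3, (0 + 3i), (0 - 3i), -2.
Their magnitudes are: 3, 3, 3, 2.
Zeros with |z| < R = 2.5: -2.
Count = 1.
By the argument principle, (1/2πi) ∮_{|z|=R} p'(z)/p(z) dz equals exactly this count.

Number of zeros inside |z| < 2.5: 1.


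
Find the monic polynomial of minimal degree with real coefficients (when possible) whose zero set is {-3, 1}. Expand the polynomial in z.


The polynomial is p(z) = ∏_{α ∈ S} (z − α), where S = {-3, 1}.
Expanding the product yields: p(z) = z^2 + 2·z -3.
The resulting polynomial has degree 2 and real coefficients as required.

p(z) = z^2 + 2·z -3.


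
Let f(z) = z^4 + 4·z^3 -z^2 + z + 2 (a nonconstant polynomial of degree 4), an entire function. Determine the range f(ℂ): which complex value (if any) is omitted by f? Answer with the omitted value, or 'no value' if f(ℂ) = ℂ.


Little Picard bounds the complement of f(ℂ) to at most one point.
For every w ∈ ℂ, the equation p(z) − w = 0 is a nonconstant polynomial in z and hence has at least one root by the fundamental theorem of algebra. So p is surjective onto ℂ, omitting no value.

Omitted value: no value.


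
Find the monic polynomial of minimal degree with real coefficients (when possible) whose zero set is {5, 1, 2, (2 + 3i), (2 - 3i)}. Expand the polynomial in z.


The polynomial is p(z) = ∏_{α ∈ S} (z − α), where S = {5, 1, 2, (2 + 3i), (2 - 3i)}.
Expanding the product yields: p(z) = z^5 -12·z^4 + 62·z^3 -182·z^2 + 261·z -130.
Note conjugate pairs combine to real quadratics: (z − (2+3i))(z − (2−3i)) = z² − 4z + 13.
The resulting polynomial has degree 5 and real coefficients as required.

p(z) = z^5 -12·z^4 + 62·z^3 -182·z^2 + 261·z -130.


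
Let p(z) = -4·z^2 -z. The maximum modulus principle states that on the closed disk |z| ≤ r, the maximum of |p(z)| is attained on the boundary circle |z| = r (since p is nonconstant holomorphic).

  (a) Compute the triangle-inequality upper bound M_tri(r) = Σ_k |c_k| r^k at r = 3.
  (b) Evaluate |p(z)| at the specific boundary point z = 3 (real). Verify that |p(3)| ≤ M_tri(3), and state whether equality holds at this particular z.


Coefficients: c_0 = 0, c_1 = -1, c_2 = -4. Radius r = 3.
Part (a). Triangle bound: M_tri(r) = Σ_k |c_k| r^k
  = |0|·3^0 + |-1|·3^1 + |-4|·3^2
  = 0 + 3 + 36 = 39.
This bounds M(r) := max_{|z|=r} |p(z)| from above; equality holds iff all terms c_k z^k can be made to align in phase at a single z on |z|=r.
Part (b). At z = 3 (real, on the circle |z| = r):
  p(3) = (0)·3^0 + (-1)·3^1 + (-4)·3^2 = -39.
  |p(3)| = 39.
Since all nonzero coefficients share the same sign, |p(3)| = 39 = M_tri(3); the triangle bound is attained at z = 3, so in fact M(r) = 39.

M_tri(3) = 39; |p(3)| = 39; equality at z=3: yes.


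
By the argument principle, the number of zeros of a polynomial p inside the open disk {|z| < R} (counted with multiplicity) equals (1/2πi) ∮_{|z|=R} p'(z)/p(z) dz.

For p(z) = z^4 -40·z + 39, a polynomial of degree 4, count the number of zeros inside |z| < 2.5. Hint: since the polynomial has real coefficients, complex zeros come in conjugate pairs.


The zeros of p are: 3, 1, (-2 + 3i), (-2 - 3i).
Their magnitudes are: 3, 1, 3.606, 3.606.
Zeros with |z| < R = 2.5: 1.
Count = 1.
By the argument principle, (1/2πi) ∮_{|z|=R} p'(z)/p(z) dz equals exactly this count.

Number of zeros inside |z| < 2.5: 1.


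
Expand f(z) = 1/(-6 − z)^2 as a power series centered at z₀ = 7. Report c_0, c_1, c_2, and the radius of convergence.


Let w = z − z₀, so z = z₀ + w.
Then -6 − z = -6 − (z₀ + w) = (-6 − z₀) − w = -13 − w.
f(z) = 1/(-13 − w)^2 = (1/(-13)^2) · (1 − w/(-13))^{−2}.
By the binomial series (1−u)^{−2} = Σ_{n≥0} C(n+1, 1) u^n for |u|<1, with u = w/(-13):
  c_n = C(n+1, 1) / (-13)^(n+2).
  c_0 = 1/(-13)^2 = 1/169.
  c_1 = 2/(-13)^3 = -2/2197.
  c_2 = 3/(-13)^4 = 3/28561.
The series is valid for |w/d| < 1, i.e. |z − z₀| < |d|.
Radius of convergence: R = |-6 − z₀| = |-13| = 13 (distance from z₀ to the singularity z = -6).

c_0 = 1/169, c_1 = -2/2197, c_2 = 3/28561; R = 13.


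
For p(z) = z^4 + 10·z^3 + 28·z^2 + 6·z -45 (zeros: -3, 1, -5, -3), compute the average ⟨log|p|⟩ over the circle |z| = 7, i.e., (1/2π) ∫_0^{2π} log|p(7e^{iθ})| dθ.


Zeros: -5, -3, -3, 1; r = 7.
Inside |z| < r: -5, -3, -3, 1. Outside (|z| ≥ r): ∅.
p(0) = -45, so log|p(0)| = log(45) = 3.8067.
Apply Jensen: I(r) = log|p(0)| + Σ_k log(r/|z_k|), summed over zeros inside |z| < r.
  log(r/|z_k|) for z_k = -3: log(7/3) = 0.8473
  log(r/|z_k|) for z_k = 1: log(7/1) = 1.9459
  log(r/|z_k|) for z_k = -5: log(7/5) = 0.3365
  log(r/|z_k|) for z_k = -3: log(7/3) = 0.8473
Sum over inside zeros: 3.9770.
I(r) = log|p(0)| + (inside sum) = 3.8067 + 3.9770 = 7.7836.
Closed form (all zeros inside, monic): I(r) = n·log(r) = 4·log(7) = 7.7836. ✓

I(r) ≈ 7.7836.


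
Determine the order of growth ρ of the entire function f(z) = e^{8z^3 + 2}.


|e^{8z^3 + 2}| = e^{Re(8·z^3) + 2} ≤ e^{8|z|^3 + 2} = e^{8r^3 + 2} on |z| = r, so ρ ≤ 3. Choosing z on |z|=r so that 8·z^3 is real positive (always possible by picking arg z appropriately) gives |f(z)| = e^{8r^3 + 2}, matching the bound. The additive constant 2 does not affect log log M(r) ~ 3·log r. Hence ρ = 3.
Therefore ρ = 3.

Order ρ = 3.


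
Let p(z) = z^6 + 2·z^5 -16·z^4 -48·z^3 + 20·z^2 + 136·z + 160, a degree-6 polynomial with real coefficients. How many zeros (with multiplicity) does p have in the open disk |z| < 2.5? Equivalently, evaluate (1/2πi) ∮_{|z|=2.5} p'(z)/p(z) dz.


The zeros of p are: 4, (-3 + 1i), (-3 - 1i), (-1 + 1i), (-1 - 1i), 2.
Their magnitudes are: 4, 3.162, 3.162, 1.414, 1.414, 2.
Zeros with |z| < R = 2.5: (-1 + 1i), (-1 - 1i), 2.
Count = 3.
By the argument principle, (1/2πi) ∮_{|z|=R} p'(z)/p(z) dz equals exactly this count.

Number of zeros inside |z| < 2.5: 3.


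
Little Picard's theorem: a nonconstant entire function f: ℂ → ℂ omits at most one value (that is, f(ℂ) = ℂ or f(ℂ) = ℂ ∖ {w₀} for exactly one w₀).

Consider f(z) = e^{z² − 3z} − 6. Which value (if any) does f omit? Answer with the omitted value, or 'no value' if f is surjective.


Little Picard bounds the complement of f(ℂ) to at most one point.
The exponent g(z) = z² − 3z is a nonconstant polynomial, hence surjective onto ℂ. So e^{g(z)} takes every value in {e^w : w ∈ ℂ} = ℂ ∖ {0}. Adding -6 shifts the range to ℂ ∖ {-6}. f omits exactly -6.

Omitted value: -6.


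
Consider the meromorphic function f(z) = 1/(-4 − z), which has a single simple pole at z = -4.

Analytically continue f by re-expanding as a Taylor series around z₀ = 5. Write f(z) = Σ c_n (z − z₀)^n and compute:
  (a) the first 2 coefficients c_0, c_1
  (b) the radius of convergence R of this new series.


Let w = z − z₀, so z = z₀ + w.
Then -4 − z = -4 − (z₀ + w) = (-4 − z₀) − w = -9 − w.
f(z) = 1/(-9 − w) = (1/(-9)) · 1/(1 − w/(-9)) = Σ_{n≥0} w^n / (-9)^(n+1).
So c_n = 1/(-9)^(n+1):
  c_0 = 1/(-9)^1 = -1/9.
  c_1 = 1/(-9)^2 = 1/81.
The series is valid for |w/d| < 1, i.e. |z − z₀| < |d|.
Radius of convergence: R = |-4 − z₀| = |-9| = 9 (distance from z₀ to the singularity z = -4).

c_0 = -1/9, c_1 = 1/81; R = 9.


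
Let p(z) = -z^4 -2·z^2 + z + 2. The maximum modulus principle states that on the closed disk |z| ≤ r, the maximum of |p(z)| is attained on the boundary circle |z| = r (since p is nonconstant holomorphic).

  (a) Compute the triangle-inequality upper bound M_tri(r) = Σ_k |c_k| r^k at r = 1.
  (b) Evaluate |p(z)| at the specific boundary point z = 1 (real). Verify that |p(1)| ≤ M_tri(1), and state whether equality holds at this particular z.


Coefficients: c_0 = 2, c_1 = 1, c_2 = -2, c_3 = 0, c_4 = -1. Radius r = 1.
Part (a). Triangle bound: M_tri(r) = Σ_k |c_k| r^k
  = |2|·1^0 + |1|·1^1 + |-2|·1^2 + |0|·1^3 + |-1|·1^4
  = 2 + 1 + 2 + 0 + 1 = 6.
This bounds M(r) := max_{|z|=r} |p(z)| from above; equality holds iff all terms c_k z^k can be made to align in phase at a single z on |z|=r.
Part (b). At z = 1 (real, on the circle |z| = r):
  p(1) = (2)·1^0 + (1)·1^1 + (-2)·1^2 + (0)·1^3 + (-1)·1^4 = 0.
  |p(1)| = 0.
Check: |p(1)| = 0 ≤ 6 = M_tri(1). ✓ Equality does not hold at z = 1 (the coefficients have mixed signs, so the terms do not all align in phase there).

M_tri(1) = 6; |p(1)| = 0; equality at z=1: no.


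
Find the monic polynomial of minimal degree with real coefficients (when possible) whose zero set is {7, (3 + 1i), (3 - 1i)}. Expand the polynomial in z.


The polynomial is p(z) = ∏_{α ∈ S} (z − α), where S = {7, (3 + 1i), (3 - 1i)}.
Expanding the product yields: p(z) = z^3 -13·z^2 + 52·z -70.
Note conjugate pairs combine to real quadratics: (z − (3+1i))(z − (3−1i)) = z² − 6z + 10.
The resulting polynomial has degree 3 and real coefficients as required.

p(z) = z^3 -13·z^2 + 52·z -70.


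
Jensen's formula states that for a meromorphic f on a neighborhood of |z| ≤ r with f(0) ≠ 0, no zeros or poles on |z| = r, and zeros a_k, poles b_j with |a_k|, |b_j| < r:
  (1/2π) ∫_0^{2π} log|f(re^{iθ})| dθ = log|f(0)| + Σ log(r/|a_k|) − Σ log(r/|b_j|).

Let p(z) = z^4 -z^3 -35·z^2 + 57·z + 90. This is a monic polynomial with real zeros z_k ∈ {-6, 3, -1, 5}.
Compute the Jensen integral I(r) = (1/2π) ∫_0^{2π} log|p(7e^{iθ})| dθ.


Zeros: -6, -1, 3, 5; r = 7.
Inside |z| < r: -6, -1, 3, 5. Outside (|z| ≥ r): ∅.
p(0) = 90, so log|p(0)| = log(90) = 4.4998.
Apply Jensen: I(r) = log|p(0)| + Σ_k log(r/|z_k|), summed over zeros inside |z| < r.
  log(r/|z_k|) for z_k = -6: log(7/6) = 0.1542
  log(r/|z_k|) for z_k = 3: log(7/3) = 0.8473
  log(r/|z_k|) for z_k = -1: log(7/1) = 1.9459
  log(r/|z_k|) for z_k = 5: log(7/5) = 0.3365
Sum over inside zeros: 3.2838.
I(r) = log|p(0)| + (inside sum) = 4.4998 + 3.2838 = 7.7836.
Closed form (all zeros inside, monic): I(r) = n·log(r) = 4·log(7) = 7.7836. ✓

I(r) ≈ 7.7836.


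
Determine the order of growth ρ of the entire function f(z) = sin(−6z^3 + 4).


Write sin(w) = (e^{iw} ± e^{−iw})/(2 or 2i), so |sin(w)| ≤ e^{|w|}. With w = −6z^3 + 4, |w| ≤ 6r^3 + 4 on |z|=r, giving M(r) ≤ e^{6r^3 + 4} and ρ ≤ 3. For the lower bound, choose z on |z|=r with -6z^3 purely imaginary of modulus 6r^3; then |sin(−6z^3 + 4)| grows like e^{6r^3}/2, so ρ ≥ 3. Hence ρ = 3.
Therefore ρ = 3.

Order ρ = 3.


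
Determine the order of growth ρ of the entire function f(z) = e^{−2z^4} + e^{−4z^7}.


Each summand is entire of order 4 and 7 respectively (as in the single-exponential case). The order of a sum is at most the max of the orders, so ρ ≤ 7. For the lower bound: on |z|=r choose arg z so that -4z^7 is real positive; then |e^{-4z^7}| = e^{4r^7} while |e^{-2z^4}| ≤ e^{2r^4} = o(e^{4r^7}). So |f| ≥ e^{4r^7}(1 − o(1)) and ρ ≥ 7. Hence ρ = max(4, 7) = 7.
Therefore ρ = 7.

Order ρ = 7.


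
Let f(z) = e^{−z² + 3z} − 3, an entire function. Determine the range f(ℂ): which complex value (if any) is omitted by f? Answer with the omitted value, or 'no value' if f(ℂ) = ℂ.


Little Picard bounds the complement of f(ℂ) to at most one point.
The exponent g(z) = −z² + 3z is a nonconstant polynomial, hence surjective onto ℂ. So e^{g(z)} takes every value in {e^w : w ∈ ℂ} = ℂ ∖ {0}. Adding -3 shifts the range to ℂ ∖ {-3}. f omits exactly -3.

Omitted value: -3.


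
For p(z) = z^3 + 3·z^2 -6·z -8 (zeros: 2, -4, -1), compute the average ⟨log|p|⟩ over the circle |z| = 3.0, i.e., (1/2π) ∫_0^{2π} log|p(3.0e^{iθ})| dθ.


Zeros: -4, -1, 2; r = 3.0.
Inside |z| < r: -1, 2. Outside (|z| ≥ r): -4.
p(0) = -8, so log|p(0)| = log(8) = 2.0794.
Apply Jensen: I(r) = log|p(0)| + Σ_k log(r/|z_k|), summed over zeros inside |z| < r.
  log(r/|z_k|) for z_k = 2: log(3.0/2) = 0.4055
  log(r/|z_k|) for z_k = -1: log(3.0/1) = 1.0986
  Outside zeros (-4) contribute nothing to the Jensen sum.
Sum over inside zeros: 1.5041.
I(r) = log|p(0)| + (inside sum) = 2.0794 + 1.5041 = 3.5835.
Note: since some zeros are outside |z| ≤ r, the simplified n·log(r) form does NOT apply — only the inside zeros contribute.

I(r) ≈ 3.5835.


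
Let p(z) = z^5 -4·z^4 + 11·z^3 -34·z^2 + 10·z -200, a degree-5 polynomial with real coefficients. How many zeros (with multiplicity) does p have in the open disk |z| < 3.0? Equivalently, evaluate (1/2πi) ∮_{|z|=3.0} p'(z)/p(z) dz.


The zeros of p are: (-1 + 2i), (-1 - 2i), 4, (1 + 3i), (1 - 3i).
Their magnitudes are: 2.236, 2.236, 4, 3.162, 3.162.
Zeros with |z| < R = 3.0: (-1 + 2i), (-1 - 2i).
Count = 2.
By the argument principle, (1/2πi) ∮_{|z|=R} p'(z)/p(z) dz equals exactly this count.

Number of zeros inside |z| < 3.0: 2.


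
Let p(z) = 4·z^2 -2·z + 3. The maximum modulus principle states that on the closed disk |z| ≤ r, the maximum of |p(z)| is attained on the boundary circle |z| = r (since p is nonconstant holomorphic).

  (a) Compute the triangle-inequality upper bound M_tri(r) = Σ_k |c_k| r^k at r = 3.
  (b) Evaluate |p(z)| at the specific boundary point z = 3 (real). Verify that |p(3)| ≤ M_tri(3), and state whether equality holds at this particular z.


Coefficients: c_0 = 3, c_1 = -2, c_2 = 4. Radius r = 3.
Part (a). Triangle bound: M_tri(r) = Σ_k |c_k| r^k
  = |3|·3^0 + |-2|·3^1 + |4|·3^2
  = 3 + 6 + 36 = 45.
This bounds M(r) := max_{|z|=r} |p(z)| from above; equality holds iff all terms c_k z^k can be made to align in phase at a single z on |z|=r.
Part (b). At z = 3 (real, on the circle |z| = r):
  p(3) = (3)·3^0 + (-2)·3^1 + (4)·3^2 = 33.
  |p(3)| = 33.
Check: |p(3)| = 33 ≤ 45 = M_tri(3). ✓ Equality does not hold at z = 3 (the coefficients have mixed signs, so the terms do not all align in phase there).

M_tri(3) = 45; |p(3)| = 33; equality at z=3: no.


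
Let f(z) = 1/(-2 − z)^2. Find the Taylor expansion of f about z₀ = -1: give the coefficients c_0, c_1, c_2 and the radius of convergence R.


Let w = z − z₀, so z = z₀ + w.
Then -2 − z = -2 − (z₀ + w) = (-2 − z₀) − w = -1 − w.
f(z) = 1/(-1 − w)^2 = (1/(-1)^2) · (1 − w/(-1))^{−2}.
By the binomial series (1−u)^{−2} = Σ_{n≥0} C(n+1, 1) u^n for |u|<1, with u = w/(-1):
  c_n = C(n+1, 1) / (-1)^(n+2).
  c_0 = 1/(-1)^2 = 1.
  c_1 = 2/(-1)^3 = -2.
  c_2 = 3/(-1)^4 = 3.
The series is valid for |w/d| < 1, i.e. |z − z₀| < |d|.
Radius of convergence: R = |-2 − z₀| = |-1| = 1 (distance from z₀ to the singularity z = -2).

c_0 = 1, c_1 = -2, c_2 = 3; R = 1.
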